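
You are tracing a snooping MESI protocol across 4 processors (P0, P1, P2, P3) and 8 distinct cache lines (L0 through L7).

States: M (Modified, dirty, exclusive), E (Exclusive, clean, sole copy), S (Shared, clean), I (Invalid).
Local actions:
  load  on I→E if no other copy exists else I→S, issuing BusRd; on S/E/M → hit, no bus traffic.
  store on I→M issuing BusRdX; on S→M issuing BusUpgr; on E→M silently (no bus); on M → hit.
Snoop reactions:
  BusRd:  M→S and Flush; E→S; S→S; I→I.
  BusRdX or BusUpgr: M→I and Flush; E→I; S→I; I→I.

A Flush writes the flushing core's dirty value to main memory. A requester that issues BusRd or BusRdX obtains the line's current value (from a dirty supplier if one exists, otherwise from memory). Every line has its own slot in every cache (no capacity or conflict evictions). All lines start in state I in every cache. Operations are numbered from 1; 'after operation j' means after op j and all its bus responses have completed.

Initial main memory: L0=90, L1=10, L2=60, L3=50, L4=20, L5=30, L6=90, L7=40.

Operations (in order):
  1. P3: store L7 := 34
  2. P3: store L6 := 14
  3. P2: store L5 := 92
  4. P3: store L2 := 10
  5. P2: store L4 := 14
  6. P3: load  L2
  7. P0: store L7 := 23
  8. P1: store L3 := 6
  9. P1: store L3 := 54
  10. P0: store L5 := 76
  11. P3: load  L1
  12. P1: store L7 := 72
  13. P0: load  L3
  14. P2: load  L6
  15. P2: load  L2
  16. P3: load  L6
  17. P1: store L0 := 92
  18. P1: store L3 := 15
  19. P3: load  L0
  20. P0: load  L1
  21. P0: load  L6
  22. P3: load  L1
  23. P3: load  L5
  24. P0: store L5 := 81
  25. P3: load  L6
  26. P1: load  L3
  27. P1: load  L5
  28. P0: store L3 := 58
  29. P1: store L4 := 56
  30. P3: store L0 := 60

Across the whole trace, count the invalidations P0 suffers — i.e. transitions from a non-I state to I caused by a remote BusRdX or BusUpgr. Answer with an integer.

invalidations = 2

step 1: P3: store L7 := 34  ⟶  IIIM  (L7)  txn=BusRdX  M[L7]=40
step 2: P3: store L6 := 14  ⟶  IIIM  (L6)  txn=BusRdX  M[L6]=90
step 3: P2: store L5 := 92  ⟶  IIMI  (L5)  txn=BusRdX  M[L5]=30
step 4: P3: store L2 := 10  ⟶  IIIM  (L2)  txn=BusRdX  M[L2]=60
step 5: P2: store L4 := 14  ⟶  IIMI  (L4)  txn=BusRdX  M[L4]=20
step 6: P3: load  L2  ⟶  IIIM  (L2)  txn=∅  M[L2]=60
step 7: P0: store L7 := 23  ⟶  MIII  (L7)  txn=BusRdX+Flush  M[L7]=34
step 8: P1: store L3 := 6  ⟶  IMII  (L3)  txn=BusRdX  M[L3]=50
step 9: P1: store L3 := 54  ⟶  IMII  (L3)  txn=∅  M[L3]=50
step 10: P0: store L5 := 76  ⟶  MIII  (L5)  txn=BusRdX+Flush  M[L5]=92
step 11: P3: load  L1  ⟶  IIIE  (L1)  txn=BusRd  M[L1]=10
step 12: P1: store L7 := 72  ⟶  IMII  (L7)  txn=BusRdX+Flush  M[L7]=23
step 13: P0: load  L3  ⟶  SSII  (L3)  txn=BusRd+Flush  M[L3]=54
step 14: P2: load  L6  ⟶  IISS  (L6)  txn=BusRd+Flush  M[L6]=14
step 15: P2: load  L2  ⟶  IISS  (L2)  txn=BusRd+Flush  M[L2]=10
step 16: P3: load  L6  ⟶  IISS  (L6)  txn=∅  M[L6]=14
step 17: P1: store L0 := 92  ⟶  IMII  (L0)  txn=BusRdX  M[L0]=90
step 18: P1: store L3 := 15  ⟶  IMII  (L3)  txn=BusUpgr  M[L3]=54
step 19: P3: load  L0  ⟶  ISIS  (L0)  txn=BusRd+Flush  M[L0]=92
step 20: P0: load  L1  ⟶  SIIS  (L1)  txn=BusRd  M[L1]=10
step 21: P0: load  L6  ⟶  SISS  (L6)  txn=BusRd  M[L6]=14
step 22: P3: load  L1  ⟶  SIIS  (L1)  txn=∅  M[L1]=10
step 23: P3: load  L5  ⟶  SIIS  (L5)  txn=BusRd+Flush  M[L5]=76
step 24: P0: store L5 := 81  ⟶  MIII  (L5)  txn=BusUpgr  M[L5]=76
step 25: P3: load  L6  ⟶  SISS  (L6)  txn=∅  M[L6]=14
step 26: P1: load  L3  ⟶  IMII  (L3)  txn=∅  M[L3]=54
step 27: P1: load  L5  ⟶  SSII  (L5)  txn=BusRd+Flush  M[L5]=81
step 28: P0: store L3 := 58  ⟶  MIII  (L3)  txn=BusRdX+Flush  M[L3]=15
step 29: P1: store L4 := 56  ⟶  IMII  (L4)  txn=BusRdX+Flush  M[L4]=14
step 30: P3: store L0 := 60  ⟶  IIIM  (L0)  txn=BusUpgr  M[L0]=92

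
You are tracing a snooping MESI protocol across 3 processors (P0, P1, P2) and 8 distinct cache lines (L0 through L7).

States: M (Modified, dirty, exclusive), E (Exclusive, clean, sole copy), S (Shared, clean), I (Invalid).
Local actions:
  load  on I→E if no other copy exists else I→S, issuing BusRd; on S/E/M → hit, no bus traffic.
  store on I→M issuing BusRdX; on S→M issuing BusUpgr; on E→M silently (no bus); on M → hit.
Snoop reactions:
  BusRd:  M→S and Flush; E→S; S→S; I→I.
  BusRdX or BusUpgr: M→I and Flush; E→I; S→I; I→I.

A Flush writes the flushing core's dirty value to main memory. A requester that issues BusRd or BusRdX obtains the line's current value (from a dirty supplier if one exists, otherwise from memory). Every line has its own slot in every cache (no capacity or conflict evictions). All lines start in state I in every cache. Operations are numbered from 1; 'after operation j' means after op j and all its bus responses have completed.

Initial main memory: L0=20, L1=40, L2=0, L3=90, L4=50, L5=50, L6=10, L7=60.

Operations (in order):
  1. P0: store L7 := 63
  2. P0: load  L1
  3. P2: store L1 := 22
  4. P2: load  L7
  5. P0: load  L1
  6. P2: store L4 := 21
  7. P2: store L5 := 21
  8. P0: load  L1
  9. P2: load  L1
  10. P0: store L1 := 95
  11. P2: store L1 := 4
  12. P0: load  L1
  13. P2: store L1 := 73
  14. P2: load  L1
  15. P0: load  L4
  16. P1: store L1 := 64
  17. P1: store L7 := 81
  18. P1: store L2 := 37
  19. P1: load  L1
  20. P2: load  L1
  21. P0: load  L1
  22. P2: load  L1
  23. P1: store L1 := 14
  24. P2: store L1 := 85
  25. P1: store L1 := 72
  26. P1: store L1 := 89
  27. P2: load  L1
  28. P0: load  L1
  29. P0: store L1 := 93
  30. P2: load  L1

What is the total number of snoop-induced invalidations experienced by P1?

invalidations = 2

[1] P0: store L7 := 63 | P0:M(63), P1:I, P2:I | bus: BusRdX
[2] P0: load  L1 | P0:E(40), P1:I, P2:I | bus: BusRd
[3] P2: store L1 := 22 | P0:I, P1:I, P2:M(22) | bus: BusRdX
[4] P2: load  L7 | P0:S(63), P1:I, P2:S(63) | bus: BusRd,Flush
[5] P0: load  L1 | P0:S(22), P1:I, P2:S(22) | bus: BusRd,Flush
[6] P2: store L4 := 21 | P0:I, P1:I, P2:M(21) | bus: BusRdX
[7] P2: store L5 := 21 | P0:I, P1:I, P2:M(21) | bus: BusRdX
[8] P0: load  L1 | P0:S(22), P1:I, P2:S(22) | bus: none
[9] P2: load  L1 | P0:S(22), P1:I, P2:S(22) | bus: none
[10] P0: store L1 := 95 | P0:M(95), P1:I, P2:I | bus: BusUpgr
[11] P2: store L1 := 4 | P0:I, P1:I, P2:M(4) | bus: BusRdX,Flush
[12] P0: load  L1 | P0:S(4), P1:I, P2:S(4) | bus: BusRd,Flush
[13] P2: store L1 := 73 | P0:I, P1:I, P2:M(73) | bus: BusUpgr
[14] P2: load  L1 | P0:I, P1:I, P2:M(73) | bus: none
[15] P0: load  L4 | P0:S(21), P1:I, P2:S(21) | bus: BusRd,Flush
[16] P1: store L1 := 64 | P0:I, P1:M(64), P2:I | bus: BusRdX,Flush
[17] P1: store L7 := 81 | P0:I, P1:M(81), P2:I | bus: BusRdX
[18] P1: store L2 := 37 | P0:I, P1:M(37), P2:I | bus: BusRdX
[19] P1: load  L1 | P0:I, P1:M(64), P2:I | bus: none
[20] P2: load  L1 | P0:I, P1:S(64), P2:S(64) | bus: BusRd,Flush
[21] P0: load  L1 | P0:S(64), P1:S(64), P2:S(64) | bus: BusRd
[22] P2: load  L1 | P0:S(64), P1:S(64), P2:S(64) | bus: none
[23] P1: store L1 := 14 | P0:I, P1:M(14), P2:I | bus: BusUpgr
[24] P2: store L1 := 85 | P0:I, P1:I, P2:M(85) | bus: BusRdX,Flush
[25] P1: store L1 := 72 | P0:I, P1:M(72), P2:I | bus: BusRdX,Flush
[26] P1: store L1 := 89 | P0:I, P1:M(89), P2:I | bus: none
[27] P2: load  L1 | P0:I, P1:S(89), P2:S(89) | bus: BusRd,Flush
[28] P0: load  L1 | P0:S(89), P1:S(89), P2:S(89) | bus: BusRd
[29] P0: store L1 := 93 | P0:M(93), P1:I, P2:I | bus: BusUpgr
[30] P2: load  L1 | P0:S(93), P1:I, P2:S(93) | bus: BusRd,Flush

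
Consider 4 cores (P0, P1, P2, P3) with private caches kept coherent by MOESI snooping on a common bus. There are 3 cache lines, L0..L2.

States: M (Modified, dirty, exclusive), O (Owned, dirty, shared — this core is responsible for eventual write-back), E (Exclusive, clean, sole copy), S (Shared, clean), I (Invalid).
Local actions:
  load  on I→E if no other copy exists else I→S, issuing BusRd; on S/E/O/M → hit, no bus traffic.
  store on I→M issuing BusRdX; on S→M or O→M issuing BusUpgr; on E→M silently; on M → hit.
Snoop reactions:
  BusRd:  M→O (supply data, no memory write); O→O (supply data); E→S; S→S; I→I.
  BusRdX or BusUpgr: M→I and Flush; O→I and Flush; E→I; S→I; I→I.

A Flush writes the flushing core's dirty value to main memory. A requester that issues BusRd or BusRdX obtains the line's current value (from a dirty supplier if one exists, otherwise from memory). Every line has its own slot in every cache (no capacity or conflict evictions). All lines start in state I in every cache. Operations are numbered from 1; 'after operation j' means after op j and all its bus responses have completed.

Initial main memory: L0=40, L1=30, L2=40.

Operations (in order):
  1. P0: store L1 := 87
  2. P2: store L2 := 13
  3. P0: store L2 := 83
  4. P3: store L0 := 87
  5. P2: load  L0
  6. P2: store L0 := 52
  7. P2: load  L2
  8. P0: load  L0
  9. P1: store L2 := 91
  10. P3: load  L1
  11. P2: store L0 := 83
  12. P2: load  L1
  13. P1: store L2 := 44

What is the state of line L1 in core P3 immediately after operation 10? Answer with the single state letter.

  op1 P0: store L1 := 87 → M/I/I/I on L1; bus BusRdX; mem=30
  op2 P2: store L2 := 13 → I/I/M/I on L2; bus BusRdX; mem=40
  op3 P0: store L2 := 83 → M/I/I/I on L2; bus BusRdX Flush; mem=13
  op4 P3: store L0 := 87 → I/I/I/M on L0; bus BusRdX; mem=40
  op5 P2: load  L0 → I/I/S/O on L0; bus BusRd; mem=40
  op6 P2: store L0 := 52 → I/I/M/I on L0; bus BusUpgr Flush; mem=87
  op7 P2: load  L2 → O/I/S/I on L2; bus BusRd; mem=13
  op8 P0: load  L0 → S/I/O/I on L0; bus BusRd; mem=87
  op9 P1: store L2 := 91 → I/M/I/I on L2; bus BusRdX Flush; mem=83
  op10 P3: load  L1 → O/I/I/S on L1; bus BusRd; mem=30
  op11 P2: store L0 := 83 → I/I/M/I on L0; bus BusUpgr; mem=87
  op12 P2: load  L1 → O/I/S/S on L1; bus BusRd; mem=30
  op13 P1: store L2 := 44 → I/M/I/I on L2; bus (none); mem=83

state = S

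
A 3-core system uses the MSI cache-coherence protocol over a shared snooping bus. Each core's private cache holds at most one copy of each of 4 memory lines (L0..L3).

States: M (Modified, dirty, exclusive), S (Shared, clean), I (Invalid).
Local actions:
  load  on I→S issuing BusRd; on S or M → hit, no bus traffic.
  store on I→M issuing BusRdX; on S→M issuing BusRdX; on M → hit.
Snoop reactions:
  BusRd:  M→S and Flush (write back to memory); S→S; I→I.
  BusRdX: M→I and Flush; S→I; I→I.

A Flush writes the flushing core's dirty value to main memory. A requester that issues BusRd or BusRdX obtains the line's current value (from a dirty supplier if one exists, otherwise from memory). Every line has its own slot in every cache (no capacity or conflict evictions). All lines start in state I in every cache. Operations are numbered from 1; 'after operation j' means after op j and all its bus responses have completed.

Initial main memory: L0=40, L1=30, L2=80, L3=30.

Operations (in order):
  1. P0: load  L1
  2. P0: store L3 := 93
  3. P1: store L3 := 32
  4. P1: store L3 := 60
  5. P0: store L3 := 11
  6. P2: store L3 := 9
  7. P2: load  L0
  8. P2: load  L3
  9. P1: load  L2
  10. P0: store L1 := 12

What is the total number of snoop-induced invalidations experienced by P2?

invalidations = 0

[1] P0: load  L1 | P0:S(30), P1:I, P2:I | bus: BusRd
[2] P0: store L3 := 93 | P0:M(93), P1:I, P2:I | bus: BusRdX
[3] P1: store L3 := 32 | P0:I, P1:M(32), P2:I | bus: BusRdX,Flush
[4] P1: store L3 := 60 | P0:I, P1:M(60), P2:I | bus: none
[5] P0: store L3 := 11 | P0:M(11), P1:I, P2:I | bus: BusRdX,Flush
[6] P2: store L3 := 9 | P0:I, P1:I, P2:M(9) | bus: BusRdX,Flush
[7] P2: load  L0 | P0:I, P1:I, P2:S(40) | bus: BusRd
[8] P2: load  L3 | P0:I, P1:I, P2:M(9) | bus: none
[9] P1: load  L2 | P0:I, P1:S(80), P2:I | bus: BusRd
[10] P0: store L1 := 12 | P0:M(12), P1:I, P2:I | bus: BusRdX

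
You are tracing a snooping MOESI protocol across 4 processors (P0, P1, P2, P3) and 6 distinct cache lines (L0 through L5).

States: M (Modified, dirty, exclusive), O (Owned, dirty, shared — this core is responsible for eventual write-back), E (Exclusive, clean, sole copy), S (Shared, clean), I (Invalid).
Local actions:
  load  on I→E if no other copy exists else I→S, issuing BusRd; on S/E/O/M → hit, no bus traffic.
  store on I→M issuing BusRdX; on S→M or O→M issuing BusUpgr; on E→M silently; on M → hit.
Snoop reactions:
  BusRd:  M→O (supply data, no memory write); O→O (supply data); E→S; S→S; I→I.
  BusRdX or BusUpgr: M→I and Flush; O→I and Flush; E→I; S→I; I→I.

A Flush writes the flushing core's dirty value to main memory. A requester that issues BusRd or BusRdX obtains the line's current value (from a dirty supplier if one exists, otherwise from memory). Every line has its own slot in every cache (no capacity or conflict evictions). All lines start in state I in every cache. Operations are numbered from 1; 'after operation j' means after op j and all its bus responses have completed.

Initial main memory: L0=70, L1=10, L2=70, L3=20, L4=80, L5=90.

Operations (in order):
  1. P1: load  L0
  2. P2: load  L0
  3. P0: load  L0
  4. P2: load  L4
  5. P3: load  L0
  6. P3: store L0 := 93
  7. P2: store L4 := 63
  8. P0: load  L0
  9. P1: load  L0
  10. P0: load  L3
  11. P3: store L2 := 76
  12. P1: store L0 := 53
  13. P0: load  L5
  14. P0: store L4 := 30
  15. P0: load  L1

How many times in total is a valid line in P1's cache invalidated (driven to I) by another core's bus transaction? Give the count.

invalidations = 1

step 1: P1: load  L0  ⟶  IEII  (L0)  txn=BusRd  M[L0]=70
step 2: P2: load  L0  ⟶  ISSI  (L0)  txn=BusRd  M[L0]=70
step 3: P0: load  L0  ⟶  SSSI  (L0)  txn=BusRd  M[L0]=70
step 4: P2: load  L4  ⟶  IIEI  (L4)  txn=BusRd  M[L4]=80
step 5: P3: load  L0  ⟶  SSSS  (L0)  txn=BusRd  M[L0]=70
step 6: P3: store L0 := 93  ⟶  IIIM  (L0)  txn=BusUpgr  M[L0]=70
step 7: P2: store L4 := 63  ⟶  IIMI  (L4)  txn=∅  M[L4]=80
step 8: P0: load  L0  ⟶  SIIO  (L0)  txn=BusRd  M[L0]=70
step 9: P1: load  L0  ⟶  SSIO  (L0)  txn=BusRd  M[L0]=70
step 10: P0: load  L3  ⟶  EIII  (L3)  txn=BusRd  M[L3]=20
step 11: P3: store L2 := 76  ⟶  IIIM  (L2)  txn=BusRdX  M[L2]=70
step 12: P1: store L0 := 53  ⟶  IMII  (L0)  txn=BusUpgr+Flush  M[L0]=93
step 13: P0: load  L5  ⟶  EIII  (L5)  txn=BusRd  M[L5]=90
step 14: P0: store L4 := 30  ⟶  MIII  (L4)  txn=BusRdX+Flush  M[L4]=63
step 15: P0: load  L1  ⟶  EIII  (L1)  txn=BusRd  M[L1]=10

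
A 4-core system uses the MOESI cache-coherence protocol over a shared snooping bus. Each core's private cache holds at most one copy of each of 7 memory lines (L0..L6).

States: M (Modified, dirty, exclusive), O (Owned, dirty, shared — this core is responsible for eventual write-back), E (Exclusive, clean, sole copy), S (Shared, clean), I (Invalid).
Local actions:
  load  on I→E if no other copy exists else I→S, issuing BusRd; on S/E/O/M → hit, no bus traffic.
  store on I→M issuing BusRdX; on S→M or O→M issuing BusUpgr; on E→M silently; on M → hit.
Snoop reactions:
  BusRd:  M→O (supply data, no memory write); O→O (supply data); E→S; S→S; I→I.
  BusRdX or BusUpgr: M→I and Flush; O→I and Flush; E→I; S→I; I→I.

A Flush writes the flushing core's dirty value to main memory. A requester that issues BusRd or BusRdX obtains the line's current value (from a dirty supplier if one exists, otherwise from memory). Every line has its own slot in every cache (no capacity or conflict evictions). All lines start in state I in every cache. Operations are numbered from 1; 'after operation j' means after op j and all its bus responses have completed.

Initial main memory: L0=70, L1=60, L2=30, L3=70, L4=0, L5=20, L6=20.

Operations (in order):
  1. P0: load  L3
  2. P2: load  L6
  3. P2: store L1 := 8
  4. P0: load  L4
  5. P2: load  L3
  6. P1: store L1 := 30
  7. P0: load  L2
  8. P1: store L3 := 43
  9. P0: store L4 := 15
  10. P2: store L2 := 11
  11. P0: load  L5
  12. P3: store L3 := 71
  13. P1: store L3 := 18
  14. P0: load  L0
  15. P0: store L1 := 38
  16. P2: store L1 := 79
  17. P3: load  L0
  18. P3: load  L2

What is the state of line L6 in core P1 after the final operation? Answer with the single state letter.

state = I

1. P0: load  L3  bus=[BusRd]  L3: P0=E P1=I P2=I P3=I  mem[L3]=70
2. P2: load  L6  bus=[BusRd]  L6: P0=I P1=I P2=E P3=I  mem[L6]=20
3. P2: store L1 := 8  bus=[BusRdX]  L1: P0=I P1=I P2=M P3=I  mem[L1]=60
4. P0: load  L4  bus=[BusRd]  L4: P0=E P1=I P2=I P3=I  mem[L4]=0
5. P2: load  L3  bus=[BusRd]  L3: P0=S P1=I P2=S P3=I  mem[L3]=70
6. P1: store L1 := 30  bus=[BusRdX,Flush]  L1: P0=I P1=M P2=I P3=I  mem[L1]=8
7. P0: load  L2  bus=[BusRd]  L2: P0=E P1=I P2=I P3=I  mem[L2]=30
8. P1: store L3 := 43  bus=[BusRdX]  L3: P0=I P1=M P2=I P3=I  mem[L3]=70
9. P0: store L4 := 15  bus=[-]  L4: P0=M P1=I P2=I P3=I  mem[L4]=0
10. P2: store L2 := 11  bus=[BusRdX]  L2: P0=I P1=I P2=M P3=I  mem[L2]=30
11. P0: load  L5  bus=[BusRd]  L5: P0=E P1=I P2=I P3=I  mem[L5]=20
12. P3: store L3 := 71  bus=[BusRdX,Flush]  L3: P0=I P1=I P2=I P3=M  mem[L3]=43
13. P1: store L3 := 18  bus=[BusRdX,Flush]  L3: P0=I P1=M P2=I P3=I  mem[L3]=71
14. P0: load  L0  bus=[BusRd]  L0: P0=E P1=I P2=I P3=I  mem[L0]=70
15. P0: store L1 := 38  bus=[BusRdX,Flush]  L1: P0=M P1=I P2=I P3=I  mem[L1]=30
16. P2: store L1 := 79  bus=[BusRdX,Flush]  L1: P0=I P1=I P2=M P3=I  mem[L1]=38
17. P3: load  L0  bus=[BusRd]  L0: P0=S P1=I P2=I P3=S  mem[L0]=70
18. P3: load  L2  bus=[BusRd]  L2: P0=I P1=I P2=O P3=S  mem[L2]=30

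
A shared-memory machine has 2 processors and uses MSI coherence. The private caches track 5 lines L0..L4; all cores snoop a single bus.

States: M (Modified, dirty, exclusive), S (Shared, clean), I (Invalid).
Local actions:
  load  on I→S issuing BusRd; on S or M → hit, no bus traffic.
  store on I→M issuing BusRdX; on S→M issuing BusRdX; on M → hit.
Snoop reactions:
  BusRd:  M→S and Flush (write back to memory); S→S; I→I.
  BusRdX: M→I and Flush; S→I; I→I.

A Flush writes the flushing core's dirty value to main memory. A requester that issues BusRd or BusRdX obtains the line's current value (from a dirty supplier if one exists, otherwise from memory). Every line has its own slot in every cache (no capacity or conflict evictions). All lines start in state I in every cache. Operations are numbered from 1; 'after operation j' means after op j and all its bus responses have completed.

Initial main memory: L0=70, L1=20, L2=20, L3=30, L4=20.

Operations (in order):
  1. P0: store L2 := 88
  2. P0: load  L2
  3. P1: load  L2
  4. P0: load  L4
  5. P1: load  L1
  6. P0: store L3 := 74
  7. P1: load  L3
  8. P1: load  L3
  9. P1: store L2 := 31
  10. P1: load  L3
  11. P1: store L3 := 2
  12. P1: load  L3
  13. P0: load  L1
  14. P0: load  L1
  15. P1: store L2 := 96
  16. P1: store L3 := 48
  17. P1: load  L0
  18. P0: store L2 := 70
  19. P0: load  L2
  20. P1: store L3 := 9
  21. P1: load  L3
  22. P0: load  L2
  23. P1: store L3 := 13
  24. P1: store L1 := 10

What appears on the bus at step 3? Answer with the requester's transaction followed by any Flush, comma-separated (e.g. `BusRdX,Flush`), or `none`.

step 1: P0: store L2 := 88  ⟶  MI  (L2)  txn=BusRdX  M[L2]=20
step 2: P0: load  L2  ⟶  MI  (L2)  txn=∅  M[L2]=20
step 3: P1: load  L2  ⟶  SS  (L2)  txn=BusRd+Flush  M[L2]=88
step 4: P0: load  L4  ⟶  SI  (L4)  txn=BusRd  M[L4]=20
step 5: P1: load  L1  ⟶  IS  (L1)  txn=BusRd  M[L1]=20
step 6: P0: store L3 := 74  ⟶  MI  (L3)  txn=BusRdX  M[L3]=30
step 7: P1: load  L3  ⟶  SS  (L3)  txn=BusRd+Flush  M[L3]=74
step 8: P1: load  L3  ⟶  SS  (L3)  txn=∅  M[L3]=74
step 9: P1: store L2 := 31  ⟶  IM  (L2)  txn=BusRdX  M[L2]=88
step 10: P1: load  L3  ⟶  SS  (L3)  txn=∅  M[L3]=74
step 11: P1: store L3 := 2  ⟶  IM  (L3)  txn=BusRdX  M[L3]=74
step 12: P1: load  L3  ⟶  IM  (L3)  txn=∅  M[L3]=74
step 13: P0: load  L1  ⟶  SS  (L1)  txn=BusRd  M[L1]=20
step 14: P0: load  L1  ⟶  SS  (L1)  txn=∅  M[L1]=20
step 15: P1: store L2 := 96  ⟶  IM  (L2)  txn=∅  M[L2]=88
step 16: P1: store L3 := 48  ⟶  IM  (L3)  txn=∅  M[L3]=74
step 17: P1: load  L0  ⟶  IS  (L0)  txn=BusRd  M[L0]=70
step 18: P0: store L2 := 70  ⟶  MI  (L2)  txn=BusRdX+Flush  M[L2]=96
step 19: P0: load  L2  ⟶  MI  (L2)  txn=∅  M[L2]=96
step 20: P1: store L3 := 9  ⟶  IM  (L3)  txn=∅  M[L3]=74
step 21: P1: load  L3  ⟶  IM  (L3)  txn=∅  M[L3]=74
step 22: P0: load  L2  ⟶  MI  (L2)  txn=∅  M[L2]=96
step 23: P1: store L3 := 13  ⟶  IM  (L3)  txn=∅  M[L3]=74
step 24: P1: store L1 := 10  ⟶  IM  (L1)  txn=BusRdX  M[L1]=20

bus = BusRd,Flush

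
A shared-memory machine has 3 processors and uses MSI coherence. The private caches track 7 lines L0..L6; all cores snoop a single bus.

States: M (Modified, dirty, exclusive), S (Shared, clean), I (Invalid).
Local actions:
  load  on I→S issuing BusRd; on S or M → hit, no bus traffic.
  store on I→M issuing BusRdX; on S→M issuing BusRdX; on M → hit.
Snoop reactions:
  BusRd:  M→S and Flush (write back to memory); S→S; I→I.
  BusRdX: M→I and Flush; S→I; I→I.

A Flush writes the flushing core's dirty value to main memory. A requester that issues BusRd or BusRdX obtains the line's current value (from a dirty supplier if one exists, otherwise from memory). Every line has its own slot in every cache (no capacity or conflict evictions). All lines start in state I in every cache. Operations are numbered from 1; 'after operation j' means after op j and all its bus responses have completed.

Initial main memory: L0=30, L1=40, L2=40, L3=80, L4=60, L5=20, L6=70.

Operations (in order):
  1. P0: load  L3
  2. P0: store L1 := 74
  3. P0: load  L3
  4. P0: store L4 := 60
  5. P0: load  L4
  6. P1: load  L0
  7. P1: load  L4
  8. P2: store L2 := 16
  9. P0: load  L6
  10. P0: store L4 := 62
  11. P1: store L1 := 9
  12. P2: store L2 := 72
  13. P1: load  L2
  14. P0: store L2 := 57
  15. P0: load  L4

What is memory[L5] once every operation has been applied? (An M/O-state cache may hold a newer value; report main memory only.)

  op1 P0: load  L3 → S/I/I on L3; bus BusRd; mem=80
  op2 P0: store L1 := 74 → M/I/I on L1; bus BusRdX; mem=40
  op3 P0: load  L3 → S/I/I on L3; bus (none); mem=80
  op4 P0: store L4 := 60 → M/I/I on L4; bus BusRdX; mem=60
  op5 P0: load  L4 → M/I/I on L4; bus (none); mem=60
  op6 P1: load  L0 → I/S/I on L0; bus BusRd; mem=30
  op7 P1: load  L4 → S/S/I on L4; bus BusRd Flush; mem=60
  op8 P2: store L2 := 16 → I/I/M on L2; bus BusRdX; mem=40
  op9 P0: load  L6 → S/I/I on L6; bus BusRd; mem=70
  op10 P0: store L4 := 62 → M/I/I on L4; bus BusRdX; mem=60
  op11 P1: store L1 := 9 → I/M/I on L1; bus BusRdX Flush; mem=74
  op12 P2: store L2 := 72 → I/I/M on L2; bus (none); mem=40
  op13 P1: load  L2 → I/S/S on L2; bus BusRd Flush; mem=72
  op14 P0: store L2 := 57 → M/I/I on L2; bus BusRdX; mem=72
  op15 P0: load  L4 → M/I/I on L4; bus (none); mem=60

memory[L5] = 20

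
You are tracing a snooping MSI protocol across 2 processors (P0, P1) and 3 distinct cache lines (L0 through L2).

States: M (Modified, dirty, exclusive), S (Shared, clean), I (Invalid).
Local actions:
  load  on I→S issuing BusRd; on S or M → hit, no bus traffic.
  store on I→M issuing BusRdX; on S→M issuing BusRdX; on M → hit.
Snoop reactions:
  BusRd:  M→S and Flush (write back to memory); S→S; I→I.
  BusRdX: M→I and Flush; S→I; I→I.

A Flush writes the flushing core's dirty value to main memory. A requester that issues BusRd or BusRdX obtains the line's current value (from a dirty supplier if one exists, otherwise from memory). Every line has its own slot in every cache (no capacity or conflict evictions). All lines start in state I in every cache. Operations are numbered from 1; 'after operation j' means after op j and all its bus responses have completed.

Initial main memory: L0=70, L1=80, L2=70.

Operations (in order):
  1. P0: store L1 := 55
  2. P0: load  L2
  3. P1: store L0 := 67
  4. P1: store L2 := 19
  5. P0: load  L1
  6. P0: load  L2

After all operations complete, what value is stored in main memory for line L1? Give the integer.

1. P0: store L1 := 55  bus=[BusRdX]  L1: P0=M P1=I  mem[L1]=80
2. P0: load  L2  bus=[BusRd]  L2: P0=S P1=I  mem[L2]=70
3. P1: store L0 := 67  bus=[BusRdX]  L0: P0=I P1=M  mem[L0]=70
4. P1: store L2 := 19  bus=[BusRdX]  L2: P0=I P1=M  mem[L2]=70
5. P0: load  L1  bus=[-]  L1: P0=M P1=I  mem[L1]=80
6. P0: load  L2  bus=[BusRd,Flush]  L2: P0=S P1=S  mem[L2]=19

memory[L1] = 80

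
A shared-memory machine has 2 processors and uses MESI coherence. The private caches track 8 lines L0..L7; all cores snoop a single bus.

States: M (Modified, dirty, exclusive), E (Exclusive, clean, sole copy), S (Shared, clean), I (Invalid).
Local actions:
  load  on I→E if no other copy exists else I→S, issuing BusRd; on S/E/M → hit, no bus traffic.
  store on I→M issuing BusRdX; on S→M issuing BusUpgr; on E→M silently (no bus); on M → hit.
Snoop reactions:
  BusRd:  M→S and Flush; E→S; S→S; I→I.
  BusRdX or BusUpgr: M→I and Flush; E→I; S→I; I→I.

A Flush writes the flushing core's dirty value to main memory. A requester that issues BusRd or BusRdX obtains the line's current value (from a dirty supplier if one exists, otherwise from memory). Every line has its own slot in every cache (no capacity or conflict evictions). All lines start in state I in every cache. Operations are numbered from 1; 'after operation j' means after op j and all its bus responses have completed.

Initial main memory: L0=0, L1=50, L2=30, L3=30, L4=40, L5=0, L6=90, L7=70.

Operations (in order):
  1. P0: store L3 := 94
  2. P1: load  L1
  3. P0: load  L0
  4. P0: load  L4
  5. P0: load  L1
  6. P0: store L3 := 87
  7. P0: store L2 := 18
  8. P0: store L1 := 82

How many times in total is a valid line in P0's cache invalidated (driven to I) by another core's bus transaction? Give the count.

invalidations = 0

1. P0: store L3 := 94  bus=[BusRdX]  L3: P0=M P1=I  mem[L3]=30
2. P1: load  L1  bus=[BusRd]  L1: P0=I P1=E  mem[L1]=50
3. P0: load  L0  bus=[BusRd]  L0: P0=E P1=I  mem[L0]=0
4. P0: load  L4  bus=[BusRd]  L4: P0=E P1=I  mem[L4]=40
5. P0: load  L1  bus=[BusRd]  L1: P0=S P1=S  mem[L1]=50
6. P0: store L3 := 87  bus=[-]  L3: P0=M P1=I  mem[L3]=30
7. P0: store L2 := 18  bus=[BusRdX]  L2: P0=M P1=I  mem[L2]=30
8. P0: store L1 := 82  bus=[BusUpgr]  L1: P0=M P1=I  mem[L1]=50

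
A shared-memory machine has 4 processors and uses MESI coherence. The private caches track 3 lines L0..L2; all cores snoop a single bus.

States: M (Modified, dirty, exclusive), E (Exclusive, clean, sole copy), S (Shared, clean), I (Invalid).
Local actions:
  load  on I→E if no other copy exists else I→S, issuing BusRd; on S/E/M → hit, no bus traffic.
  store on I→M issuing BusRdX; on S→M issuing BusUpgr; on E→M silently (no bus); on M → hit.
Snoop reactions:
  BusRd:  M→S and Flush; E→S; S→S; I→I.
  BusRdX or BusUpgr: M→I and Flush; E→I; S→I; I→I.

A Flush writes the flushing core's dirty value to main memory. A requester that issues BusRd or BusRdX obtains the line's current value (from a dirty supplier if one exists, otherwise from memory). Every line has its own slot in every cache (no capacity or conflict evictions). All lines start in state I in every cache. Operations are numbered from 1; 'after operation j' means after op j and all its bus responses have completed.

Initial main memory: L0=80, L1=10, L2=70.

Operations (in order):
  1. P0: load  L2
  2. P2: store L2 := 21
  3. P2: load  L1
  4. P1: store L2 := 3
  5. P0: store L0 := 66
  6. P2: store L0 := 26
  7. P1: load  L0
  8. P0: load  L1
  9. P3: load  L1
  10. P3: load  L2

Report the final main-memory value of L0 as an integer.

1. P0: load  L2  bus=[BusRd]  L2: P0=E P1=I P2=I P3=I  mem[L2]=70
2. P2: store L2 := 21  bus=[BusRdX]  L2: P0=I P1=I P2=M P3=I  mem[L2]=70
3. P2: load  L1  bus=[BusRd]  L1: P0=I P1=I P2=E P3=I  mem[L1]=10
4. P1: store L2 := 3  bus=[BusRdX,Flush]  L2: P0=I P1=M P2=I P3=I  mem[L2]=21
5. P0: store L0 := 66  bus=[BusRdX]  L0: P0=M P1=I P2=I P3=I  mem[L0]=80
6. P2: store L0 := 26  bus=[BusRdX,Flush]  L0: P0=I P1=I P2=M P3=I  mem[L0]=66
7. P1: load  L0  bus=[BusRd,Flush]  L0: P0=I P1=S P2=S P3=I  mem[L0]=26
8. P0: load  L1  bus=[BusRd]  L1: P0=S P1=I P2=S P3=I  mem[L1]=10
9. P3: load  L1  bus=[BusRd]  L1: P0=S P1=I P2=S P3=S  mem[L1]=10
10. P3: load  L2  bus=[BusRd,Flush]  L2: P0=I P1=S P2=I P3=S  mem[L2]=3

memory[L0] = 26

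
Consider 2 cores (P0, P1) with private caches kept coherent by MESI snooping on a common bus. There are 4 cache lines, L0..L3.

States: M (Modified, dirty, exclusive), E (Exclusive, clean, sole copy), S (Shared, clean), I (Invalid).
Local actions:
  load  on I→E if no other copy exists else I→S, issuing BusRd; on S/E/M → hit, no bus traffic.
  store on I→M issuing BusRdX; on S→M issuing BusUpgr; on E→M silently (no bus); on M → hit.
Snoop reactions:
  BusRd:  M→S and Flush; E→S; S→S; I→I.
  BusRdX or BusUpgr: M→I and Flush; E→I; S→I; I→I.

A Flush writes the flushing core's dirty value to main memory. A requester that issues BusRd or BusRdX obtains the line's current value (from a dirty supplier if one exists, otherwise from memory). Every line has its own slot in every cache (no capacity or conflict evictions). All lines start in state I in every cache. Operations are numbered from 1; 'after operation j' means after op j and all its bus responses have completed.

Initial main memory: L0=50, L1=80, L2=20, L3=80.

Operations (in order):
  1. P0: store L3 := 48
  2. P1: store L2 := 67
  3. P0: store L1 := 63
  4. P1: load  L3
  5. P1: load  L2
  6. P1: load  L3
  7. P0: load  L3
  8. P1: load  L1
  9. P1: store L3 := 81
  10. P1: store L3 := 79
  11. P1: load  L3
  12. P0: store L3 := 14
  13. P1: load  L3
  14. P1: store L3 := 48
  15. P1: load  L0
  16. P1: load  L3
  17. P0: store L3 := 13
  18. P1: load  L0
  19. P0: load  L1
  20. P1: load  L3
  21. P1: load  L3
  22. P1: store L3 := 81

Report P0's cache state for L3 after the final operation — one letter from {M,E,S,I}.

1. P0: store L3 := 48  bus=[BusRdX]  L3: P0=M P1=I  mem[L3]=80
2. P1: store L2 := 67  bus=[BusRdX]  L2: P0=I P1=M  mem[L2]=20
3. P0: store L1 := 63  bus=[BusRdX]  L1: P0=M P1=I  mem[L1]=80
4. P1: load  L3  bus=[BusRd,Flush]  L3: P0=S P1=S  mem[L3]=48
5. P1: load  L2  bus=[-]  L2: P0=I P1=M  mem[L2]=20
6. P1: load  L3  bus=[-]  L3: P0=S P1=S  mem[L3]=48
7. P0: load  L3  bus=[-]  L3: P0=S P1=S  mem[L3]=48
8. P1: load  L1  bus=[BusRd,Flush]  L1: P0=S P1=S  mem[L1]=63
9. P1: store L3 := 81  bus=[BusUpgr]  L3: P0=I P1=M  mem[L3]=48
10. P1: store L3 := 79  bus=[-]  L3: P0=I P1=M  mem[L3]=48
11. P1: load  L3  bus=[-]  L3: P0=I P1=M  mem[L3]=48
12. P0: store L3 := 14  bus=[BusRdX,Flush]  L3: P0=M P1=I  mem[L3]=79
13. P1: load  L3  bus=[BusRd,Flush]  L3: P0=S P1=S  mem[L3]=14
14. P1: store L3 := 48  bus=[BusUpgr]  L3: P0=I P1=M  mem[L3]=14
15. P1: load  L0  bus=[BusRd]  L0: P0=I P1=E  mem[L0]=50
16. P1: load  L3  bus=[-]  L3: P0=I P1=M  mem[L3]=14
17. P0: store L3 := 13  bus=[BusRdX,Flush]  L3: P0=M P1=I  mem[L3]=48
18. P1: load  L0  bus=[-]  L0: P0=I P1=E  mem[L0]=50
19. P0: load  L1  bus=[-]  L1: P0=S P1=S  mem[L1]=63
20. P1: load  L3  bus=[BusRd,Flush]  L3: P0=S P1=S  mem[L3]=13
21. P1: load  L3  bus=[-]  L3: P0=S P1=S  mem[L3]=13
22. P1: store L3 := 81  bus=[BusUpgr]  L3: P0=I P1=M  mem[L3]=13

state = I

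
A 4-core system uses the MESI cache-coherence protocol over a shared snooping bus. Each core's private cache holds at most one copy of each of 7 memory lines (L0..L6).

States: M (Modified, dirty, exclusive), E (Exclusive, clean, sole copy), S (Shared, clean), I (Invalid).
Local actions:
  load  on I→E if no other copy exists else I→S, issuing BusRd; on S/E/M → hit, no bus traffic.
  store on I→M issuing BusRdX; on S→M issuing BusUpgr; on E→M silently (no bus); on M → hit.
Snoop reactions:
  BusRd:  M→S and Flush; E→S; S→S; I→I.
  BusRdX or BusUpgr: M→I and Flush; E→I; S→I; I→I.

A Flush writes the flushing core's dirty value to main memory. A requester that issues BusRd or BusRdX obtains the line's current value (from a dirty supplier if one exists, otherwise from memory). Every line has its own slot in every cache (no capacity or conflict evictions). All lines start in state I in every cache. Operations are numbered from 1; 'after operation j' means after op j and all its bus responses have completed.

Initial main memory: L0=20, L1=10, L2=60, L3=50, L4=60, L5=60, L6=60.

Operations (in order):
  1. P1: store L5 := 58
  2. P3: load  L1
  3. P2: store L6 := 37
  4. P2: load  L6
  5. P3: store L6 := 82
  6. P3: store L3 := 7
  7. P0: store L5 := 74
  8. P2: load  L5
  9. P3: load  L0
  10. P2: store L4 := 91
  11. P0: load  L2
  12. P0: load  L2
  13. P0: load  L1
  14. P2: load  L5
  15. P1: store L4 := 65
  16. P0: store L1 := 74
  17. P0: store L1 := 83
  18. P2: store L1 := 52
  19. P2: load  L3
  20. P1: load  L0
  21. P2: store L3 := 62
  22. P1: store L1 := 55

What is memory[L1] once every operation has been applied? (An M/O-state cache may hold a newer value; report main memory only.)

memory[L1] = 52

  op1 P1: store L5 := 58 → I/M/I/I on L5; bus BusRdX; mem=60
  op2 P3: load  L1 → I/I/I/E on L1; bus BusRd; mem=10
  op3 P2: store L6 := 37 → I/I/M/I on L6; bus BusRdX; mem=60
  op4 P2: load  L6 → I/I/M/I on L6; bus (none); mem=60
  op5 P3: store L6 := 82 → I/I/I/M on L6; bus BusRdX Flush; mem=37
  op6 P3: store L3 := 7 → I/I/I/M on L3; bus BusRdX; mem=50
  op7 P0: store L5 := 74 → M/I/I/I on L5; bus BusRdX Flush; mem=58
  op8 P2: load  L5 → S/I/S/I on L5; bus BusRd Flush; mem=74
  op9 P3: load  L0 → I/I/I/E on L0; bus BusRd; mem=20
  op10 P2: store L4 := 91 → I/I/M/I on L4; bus BusRdX; mem=60
  op11 P0: load  L2 → E/I/I/I on L2; bus BusRd; mem=60
  op12 P0: load  L2 → E/I/I/I on L2; bus (none); mem=60
  op13 P0: load  L1 → S/I/I/S on L1; bus BusRd; mem=10
  op14 P2: load  L5 → S/I/S/I on L5; bus (none); mem=74
  op15 P1: store L4 := 65 → I/M/I/I on L4; bus BusRdX Flush; mem=91
  op16 P0: store L1 := 74 → M/I/I/I on L1; bus BusUpgr; mem=10
  op17 P0: store L1 := 83 → M/I/I/I on L1; bus (none); mem=10
  op18 P2: store L1 := 52 → I/I/M/I on L1; bus BusRdX Flush; mem=83
  op19 P2: load  L3 → I/I/S/S on L3; bus BusRd Flush; mem=7
  op20 P1: load  L0 → I/S/I/S on L0; bus BusRd; mem=20
  op21 P2: store L3 := 62 → I/I/M/I on L3; bus BusUpgr; mem=7
  op22 P1: store L1 := 55 → I/M/I/I on L1; bus BusRdX Flush; mem=52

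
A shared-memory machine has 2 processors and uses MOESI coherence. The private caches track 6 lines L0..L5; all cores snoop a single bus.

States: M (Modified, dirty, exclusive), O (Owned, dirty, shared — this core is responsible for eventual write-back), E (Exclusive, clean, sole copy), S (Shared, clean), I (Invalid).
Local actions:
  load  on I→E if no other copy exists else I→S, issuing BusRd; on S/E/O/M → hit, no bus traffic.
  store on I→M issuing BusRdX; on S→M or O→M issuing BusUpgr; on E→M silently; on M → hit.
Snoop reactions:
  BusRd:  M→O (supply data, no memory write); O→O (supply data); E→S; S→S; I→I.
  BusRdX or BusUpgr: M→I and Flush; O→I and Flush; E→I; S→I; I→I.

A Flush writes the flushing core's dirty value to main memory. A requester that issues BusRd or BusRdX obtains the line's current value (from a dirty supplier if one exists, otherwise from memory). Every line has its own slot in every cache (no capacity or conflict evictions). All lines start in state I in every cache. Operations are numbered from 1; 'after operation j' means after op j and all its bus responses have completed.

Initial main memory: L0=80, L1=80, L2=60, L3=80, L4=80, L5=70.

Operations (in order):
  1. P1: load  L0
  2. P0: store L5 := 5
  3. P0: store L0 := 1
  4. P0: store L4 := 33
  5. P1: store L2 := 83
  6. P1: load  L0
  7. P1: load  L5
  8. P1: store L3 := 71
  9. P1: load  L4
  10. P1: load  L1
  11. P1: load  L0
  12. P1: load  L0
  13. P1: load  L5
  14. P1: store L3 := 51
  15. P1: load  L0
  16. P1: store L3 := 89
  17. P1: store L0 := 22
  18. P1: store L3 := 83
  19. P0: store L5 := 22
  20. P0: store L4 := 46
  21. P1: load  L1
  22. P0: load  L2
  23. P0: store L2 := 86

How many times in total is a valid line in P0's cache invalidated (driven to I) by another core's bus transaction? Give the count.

  op1 P1: load  L0 → I/E on L0; bus BusRd; mem=80
  op2 P0: store L5 := 5 → M/I on L5; bus BusRdX; mem=70
  op3 P0: store L0 := 1 → M/I on L0; bus BusRdX; mem=80
  op4 P0: store L4 := 33 → M/I on L4; bus BusRdX; mem=80
  op5 P1: store L2 := 83 → I/M on L2; bus BusRdX; mem=60
  op6 P1: load  L0 → O/S on L0; bus BusRd; mem=80
  op7 P1: load  L5 → O/S on L5; bus BusRd; mem=70
  op8 P1: store L3 := 71 → I/M on L3; bus BusRdX; mem=80
  op9 P1: load  L4 → O/S on L4; bus BusRd; mem=80
  op10 P1: load  L1 → I/E on L1; bus BusRd; mem=80
  op11 P1: load  L0 → O/S on L0; bus (none); mem=80
  op12 P1: load  L0 → O/S on L0; bus (none); mem=80
  op13 P1: load  L5 → O/S on L5; bus (none); mem=70
  op14 P1: store L3 := 51 → I/M on L3; bus (none); mem=80
  op15 P1: load  L0 → O/S on L0; bus (none); mem=80
  op16 P1: store L3 := 89 → I/M on L3; bus (none); mem=80
  op17 P1: store L0 := 22 → I/M on L0; bus BusUpgr Flush; mem=1
  op18 P1: store L3 := 83 → I/M on L3; bus (none); mem=80
  op19 P0: store L5 := 22 → M/I on L5; bus BusUpgr; mem=70
  op20 P0: store L4 := 46 → M/I on L4; bus BusUpgr; mem=80
  op21 P1: load  L1 → I/E on L1; bus (none); mem=80
  op22 P0: load  L2 → S/O on L2; bus BusRd; mem=60
  op23 P0: store L2 := 86 → M/I on L2; bus BusUpgr Flush; mem=83

invalidations = 1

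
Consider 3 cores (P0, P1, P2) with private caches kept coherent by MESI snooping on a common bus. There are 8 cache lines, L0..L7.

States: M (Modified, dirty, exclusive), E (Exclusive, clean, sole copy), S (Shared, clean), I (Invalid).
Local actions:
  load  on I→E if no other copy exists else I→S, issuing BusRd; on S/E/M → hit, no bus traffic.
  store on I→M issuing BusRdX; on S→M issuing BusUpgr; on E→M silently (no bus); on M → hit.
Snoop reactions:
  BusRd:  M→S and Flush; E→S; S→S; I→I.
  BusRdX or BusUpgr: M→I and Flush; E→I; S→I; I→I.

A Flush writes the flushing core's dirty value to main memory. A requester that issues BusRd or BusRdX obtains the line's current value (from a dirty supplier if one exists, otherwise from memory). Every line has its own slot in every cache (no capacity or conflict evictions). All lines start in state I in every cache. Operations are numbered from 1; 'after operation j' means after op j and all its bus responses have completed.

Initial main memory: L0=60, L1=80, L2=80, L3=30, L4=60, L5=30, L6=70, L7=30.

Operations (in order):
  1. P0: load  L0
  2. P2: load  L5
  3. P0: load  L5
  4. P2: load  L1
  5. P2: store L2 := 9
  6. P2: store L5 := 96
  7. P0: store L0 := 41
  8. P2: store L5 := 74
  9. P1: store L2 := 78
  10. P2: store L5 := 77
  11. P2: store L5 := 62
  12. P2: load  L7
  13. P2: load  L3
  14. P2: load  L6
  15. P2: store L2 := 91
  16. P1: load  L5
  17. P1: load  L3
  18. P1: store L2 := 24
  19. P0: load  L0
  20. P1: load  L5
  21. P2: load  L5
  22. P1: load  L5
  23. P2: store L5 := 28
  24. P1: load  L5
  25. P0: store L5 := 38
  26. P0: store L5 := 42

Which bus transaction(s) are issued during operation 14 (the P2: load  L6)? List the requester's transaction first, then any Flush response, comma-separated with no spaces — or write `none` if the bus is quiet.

[1] P0: load  L0 | P0:E(60), P1:I, P2:I | bus: BusRd
[2] P2: load  L5 | P0:I, P1:I, P2:E(30) | bus: BusRd
[3] P0: load  L5 | P0:S(30), P1:I, P2:S(30) | bus: BusRd
[4] P2: load  L1 | P0:I, P1:I, P2:E(80) | bus: BusRd
[5] P2: store L2 := 9 | P0:I, P1:I, P2:M(9) | bus: BusRdX
[6] P2: store L5 := 96 | P0:I, P1:I, P2:M(96) | bus: BusUpgr
[7] P0: store L0 := 41 | P0:M(41), P1:I, P2:I | bus: none
[8] P2: store L5 := 74 | P0:I, P1:I, P2:M(74) | bus: none
[9] P1: store L2 := 78 | P0:I, P1:M(78), P2:I | bus: BusRdX,Flush
[10] P2: store L5 := 77 | P0:I, P1:I, P2:M(77) | bus: none
[11] P2: store L5 := 62 | P0:I, P1:I, P2:M(62) | bus: none
[12] P2: load  L7 | P0:I, P1:I, P2:E(30) | bus: BusRd
[13] P2: load  L3 | P0:I, P1:I, P2:E(30) | bus: BusRd
[14] P2: load  L6 | P0:I, P1:I, P2:E(70) | bus: BusRd
[15] P2: store L2 := 91 | P0:I, P1:I, P2:M(91) | bus: BusRdX,Flush
[16] P1: load  L5 | P0:I, P1:S(62), P2:S(62) | bus: BusRd,Flush
[17] P1: load  L3 | P0:I, P1:S(30), P2:S(30) | bus: BusRd
[18] P1: store L2 := 24 | P0:I, P1:M(24), P2:I | bus: BusRdX,Flush
[19] P0: load  L0 | P0:M(41), P1:I, P2:I | bus: none
[20] P1: load  L5 | P0:I, P1:S(62), P2:S(62) | bus: none
[21] P2: load  L5 | P0:I, P1:S(62), P2:S(62) | bus: none
[22] P1: load  L5 | P0:I, P1:S(62), P2:S(62) | bus: none
[23] P2: store L5 := 28 | P0:I, P1:I, P2:M(28) | bus: BusUpgr
[24] P1: load  L5 | P0:I, P1:S(28), P2:S(28) | bus: BusRd,Flush
[25] P0: store L5 := 38 | P0:M(38), P1:I, P2:I | bus: BusRdX
[26] P0: store L5 := 42 | P0:M(42), P1:I, P2:I | bus: none

bus = BusRd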